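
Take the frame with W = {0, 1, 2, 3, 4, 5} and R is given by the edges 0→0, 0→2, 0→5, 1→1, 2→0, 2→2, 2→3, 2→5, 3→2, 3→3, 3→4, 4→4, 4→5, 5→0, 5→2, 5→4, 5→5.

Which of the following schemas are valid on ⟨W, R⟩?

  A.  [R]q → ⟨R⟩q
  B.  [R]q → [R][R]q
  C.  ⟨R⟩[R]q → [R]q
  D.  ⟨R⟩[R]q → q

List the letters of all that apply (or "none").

A

R is not symmetric: 3 R 4 but not 4 R 3.
R is not transitive: 0 R 2 and 2 R 3 but not 0 R 3.
R is not euclidean: 2 R 0 and 2 R 3 but not 0 R 3.
R is serial: every world has an R-successor.
(A) [R]q → ⟨R⟩q is axiom D, which corresponds to seriality. R is serial — valid.
(B) [R]q → [R][R]q is axiom 4, which corresponds to transitivity. R is not transitive — not valid.
(C) ⟨R⟩[R]q → [R]q (the dual of axiom 5) characterises the euclidean frames. R is not euclidean — not valid.
(D) ⟨R⟩[R]q → q (the dual of axiom B) characterises the symmetric frames. R is not symmetric — not valid.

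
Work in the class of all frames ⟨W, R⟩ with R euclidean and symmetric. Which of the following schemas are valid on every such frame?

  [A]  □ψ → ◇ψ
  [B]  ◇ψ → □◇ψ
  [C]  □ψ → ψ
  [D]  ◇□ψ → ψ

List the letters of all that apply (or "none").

B, D

A symmetric euclidean relation is transitive (uRv and vRw give vRu by symmetry, then uRw by the euclidean condition, applied at v).
(A) □ψ → ◇ψ is axiom D, which corresponds to seriality. Such an R need not be serial — not valid.
(B) ◇ψ → □◇ψ (axiom 5) characterises the euclidean frames. Every such R is euclidean — valid.
(C) □ψ → ψ is axiom T, which corresponds to reflexivity. Such an R need not be reflexive — not valid.
(D) ◇□ψ → ψ is the dual of axiom B; it is valid on a frame exactly when R is symmetric. Every such R is symmetric, so valid.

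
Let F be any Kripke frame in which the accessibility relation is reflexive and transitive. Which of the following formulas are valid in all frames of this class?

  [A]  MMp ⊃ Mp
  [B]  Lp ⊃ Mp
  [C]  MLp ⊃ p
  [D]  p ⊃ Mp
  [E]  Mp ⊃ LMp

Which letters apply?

A, B, D

Reflexive relations are serial.
(A) MMp ⊃ Mp is the dual of axiom 4, which corresponds to transitivity. Every such R is transitive — valid.
(B) Lp ⊃ Mp is axiom D; it is valid on a frame exactly when R is serial. Every such R is serial, so valid.
(C) MLp ⊃ p is the dual of axiom B, which corresponds to symmetry. Such an R need not be symmetric — not valid.
(D) p ⊃ Mp (the dual of axiom T) characterises the reflexive frames. Every such R is reflexive — valid.
(E) Mp ⊃ LMp is axiom 5; it is valid on a frame exactly when R is euclidean. Such an R need not be euclidean, so not valid.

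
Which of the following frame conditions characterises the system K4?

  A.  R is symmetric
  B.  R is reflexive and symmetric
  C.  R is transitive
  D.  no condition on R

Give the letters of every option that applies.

C

(A) this class determines KB, not K4.
(B) this class determines B (= KTB), not K4.
(C) K4 is sound and complete for exactly this class.
(D) this class determines K, not K4.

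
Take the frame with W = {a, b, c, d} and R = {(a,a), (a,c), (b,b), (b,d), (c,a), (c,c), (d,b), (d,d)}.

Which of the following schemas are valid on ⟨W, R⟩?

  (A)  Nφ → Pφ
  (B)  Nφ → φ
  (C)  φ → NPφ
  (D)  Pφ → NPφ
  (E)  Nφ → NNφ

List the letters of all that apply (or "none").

A, B, C, D, E

R is reflexive: each world relates to itself.
R is symmetric: every R-edge is matched by its reverse.
R is transitive: R is closed under composition.
R is euclidean: any two R-successors of the same world are R-related.
R is serial: every world has an R-successor.
(A) Nφ → Pφ is axiom D; it is valid on a frame exactly when R is serial. R is serial, so valid.
(B) axiom T: valid iff R is reflexive. R is reflexive — valid.
(C) φ → NPφ is axiom B; it is valid on a frame exactly when R is symmetric. R is symmetric, so valid.
(D) Pφ → NPφ is axiom 5; it is valid on a frame exactly when R is euclidean. R is euclidean, so valid.
(E) Nφ → NNφ is axiom 4; it is valid on a frame exactly when R is transitive. R is transitive, so valid.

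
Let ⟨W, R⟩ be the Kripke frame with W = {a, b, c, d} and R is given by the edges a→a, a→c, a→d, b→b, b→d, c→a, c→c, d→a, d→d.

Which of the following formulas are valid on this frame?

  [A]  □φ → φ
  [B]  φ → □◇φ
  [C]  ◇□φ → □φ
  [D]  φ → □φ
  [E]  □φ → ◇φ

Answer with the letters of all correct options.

R is reflexive: each world relates to itself.
R is not symmetric: b R d but not d R b.
R is not euclidean: a R c and a R d but not c R d.
R is serial: every world has an R-successor.
R is not a subset of the identity: a R c with a ≠ c.
(A) □φ → φ (axiom T) characterises the reflexive frames. R is reflexive — valid.
(B) φ → □◇φ is axiom B; it is valid on a frame exactly when R is symmetric. R is not symmetric, so not valid.
(C) ◇□φ → □φ (the dual of axiom 5) characterises the euclidean frames. R is not euclidean — not valid.
(D) φ → □φ (equivalent to ◇p→p) corresponds to R being a subset of the identity. Here R ⊄ identity, so not valid.
(E) □φ → ◇φ (axiom D) characterises the serial frames. R is serial — valid.

A, E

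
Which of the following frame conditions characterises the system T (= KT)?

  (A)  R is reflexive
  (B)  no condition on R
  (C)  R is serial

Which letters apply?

A

(A) T (= KT) is sound and complete for exactly this class.
(B) this class determines K, not T (= KT).
(C) this class determines D, not T (= KT).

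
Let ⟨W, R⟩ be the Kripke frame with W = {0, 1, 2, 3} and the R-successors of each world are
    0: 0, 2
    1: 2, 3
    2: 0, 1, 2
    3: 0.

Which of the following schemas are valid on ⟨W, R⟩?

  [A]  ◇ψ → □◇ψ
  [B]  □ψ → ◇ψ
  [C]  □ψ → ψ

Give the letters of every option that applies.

R is not reflexive: not 1 R 1.
R is not euclidean: 1 R 2 and 1 R 3 but not 2 R 3.
R is serial: every world has an R-successor.
(A) axiom 5: valid iff R is euclidean. R is not euclidean — not valid.
(B) □ψ → ◇ψ is axiom D; it is valid on a frame exactly when R is serial. R is serial, so valid.
(C) □ψ → ψ is axiom T, which corresponds to reflexivity. R is not reflexive — not valid.

B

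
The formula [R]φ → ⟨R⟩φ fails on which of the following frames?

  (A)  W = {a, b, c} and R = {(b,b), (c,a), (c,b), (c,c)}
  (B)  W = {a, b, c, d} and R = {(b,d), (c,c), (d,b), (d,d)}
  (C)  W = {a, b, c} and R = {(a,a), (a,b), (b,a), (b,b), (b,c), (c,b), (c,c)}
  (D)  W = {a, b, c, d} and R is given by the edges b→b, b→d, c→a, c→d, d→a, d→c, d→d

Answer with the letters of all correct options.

The schema [R]φ → ⟨R⟩φ is axiom D; it is valid on a frame iff R is serial.
(A) R is not serial (a has no R-successor), so the schema fails here.
(B) R is not serial (a has no R-successor), so the schema fails here.
(C) R is serial (every world has an R-successor), so the schema is valid here.
(D) R is not serial (a has no R-successor), so the schema fails here.

A, B, D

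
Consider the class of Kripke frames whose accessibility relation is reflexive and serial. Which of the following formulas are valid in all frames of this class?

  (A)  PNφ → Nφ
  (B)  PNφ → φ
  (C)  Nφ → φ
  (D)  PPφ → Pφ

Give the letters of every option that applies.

C

(A) the dual of axiom 5: valid iff R is euclidean. Such an R need not be euclidean — not valid.
(B) PNφ → φ is the dual of axiom B, which corresponds to symmetry. Such an R need not be symmetric — not valid.
(C) Nφ → φ (axiom T) characterises the reflexive frames. Every such R is reflexive — valid.
(D) PPφ → Pφ is the dual of axiom 4; it is valid on a frame exactly when R is transitive. Such an R need not be transitive, so not valid.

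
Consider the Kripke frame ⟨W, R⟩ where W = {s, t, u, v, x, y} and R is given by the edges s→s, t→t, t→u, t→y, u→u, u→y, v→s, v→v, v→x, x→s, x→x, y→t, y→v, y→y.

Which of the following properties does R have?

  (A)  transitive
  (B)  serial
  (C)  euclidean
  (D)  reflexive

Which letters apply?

B, D

(A) not transitive: t R y and y R v but not t R v.
(B) serial: every world has an R-successor.
(C) not euclidean: t R u and t R t but not u R t.
(D) reflexive: each world relates to itself.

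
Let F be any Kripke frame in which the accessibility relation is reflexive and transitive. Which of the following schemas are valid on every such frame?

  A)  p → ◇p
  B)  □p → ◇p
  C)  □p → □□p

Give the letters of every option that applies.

Reflexive relations are serial.
(A) p → ◇p is the dual of axiom T, which corresponds to reflexivity. Every such R is reflexive — valid.
(B) □p → ◇p (axiom D) characterises the serial frames. Every such R is serial — valid.
(C) axiom 4: valid iff R is transitive. Every such R is transitive — valid.

A, B, C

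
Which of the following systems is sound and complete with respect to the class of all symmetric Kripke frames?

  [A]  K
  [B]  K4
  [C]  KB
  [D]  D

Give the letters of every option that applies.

C

(A) K is determined by the class of arbitrary frames.
(B) K4 is determined by the class of transitive frames.
(C) KB is determined by exactly this class.
(D) D is determined by the class of serial frames.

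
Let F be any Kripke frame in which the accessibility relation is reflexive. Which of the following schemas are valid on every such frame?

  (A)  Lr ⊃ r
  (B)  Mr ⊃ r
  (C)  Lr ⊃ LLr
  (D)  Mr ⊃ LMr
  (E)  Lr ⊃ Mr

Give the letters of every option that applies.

A, E

A reflexive relation is serial.
(A) axiom T: valid iff R is reflexive. Every such R is reflexive — valid.
(B) Mr ⊃ r (the converse of T) corresponds to R being a subset of the identity. Such an R need not be a subset of the identity, so not valid.
(C) Lr ⊃ LLr is axiom 4; it is valid on a frame exactly when R is transitive. Such an R need not be transitive, so not valid.
(D) axiom 5: valid iff R is euclidean. Such an R need not be euclidean — not valid.
(E) Lr ⊃ Mr (axiom D) characterises the serial frames. Every such R is serial — valid.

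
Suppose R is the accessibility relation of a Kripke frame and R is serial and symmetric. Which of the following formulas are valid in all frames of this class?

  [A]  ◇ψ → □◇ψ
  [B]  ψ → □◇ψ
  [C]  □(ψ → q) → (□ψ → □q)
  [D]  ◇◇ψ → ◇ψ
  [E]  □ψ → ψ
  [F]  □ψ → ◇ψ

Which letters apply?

B, C, F

(A) ◇ψ → □◇ψ (axiom 5) characterises the euclidean frames. Such an R need not be euclidean — not valid.
(B) ψ → □◇ψ is axiom B; it is valid on a frame exactly when R is symmetric. Every such R is symmetric, so valid.
(C) this is just K, valid on every normal frame.
(D) the dual of axiom 4: valid iff R is transitive. Such an R need not be transitive — not valid.
(E) axiom T: valid iff R is reflexive. Such an R need not be reflexive — not valid.
(F) □ψ → ◇ψ (axiom D) characterises the serial frames. Every such R is serial — valid.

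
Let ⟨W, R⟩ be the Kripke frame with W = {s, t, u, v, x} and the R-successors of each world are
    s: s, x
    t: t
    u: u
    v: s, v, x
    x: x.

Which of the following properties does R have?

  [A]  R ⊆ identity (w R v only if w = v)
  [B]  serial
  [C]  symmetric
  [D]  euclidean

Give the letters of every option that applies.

(A) not ⊆ identity: s R x with s ≠ x.
(B) serial: every world has an R-successor.
(C) not symmetric: s R x but not x R s.
(D) not euclidean: s R x and s R s but not x R s.

B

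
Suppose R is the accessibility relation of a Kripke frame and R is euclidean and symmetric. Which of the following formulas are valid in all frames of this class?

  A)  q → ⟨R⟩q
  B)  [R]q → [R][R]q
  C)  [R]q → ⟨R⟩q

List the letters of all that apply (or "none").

B

A symmetric euclidean relation is transitive (uRv and vRw give vRu by symmetry, then uRw by the euclidean condition, applied at v).
(A) q → ⟨R⟩q (the dual of axiom T) characterises the reflexive frames. Such an R need not be reflexive — not valid.
(B) [R]q → [R][R]q is axiom 4, which corresponds to transitivity. Every such R is transitive — valid.
(C) axiom D: valid iff R is serial. Such an R need not be serial — not valid.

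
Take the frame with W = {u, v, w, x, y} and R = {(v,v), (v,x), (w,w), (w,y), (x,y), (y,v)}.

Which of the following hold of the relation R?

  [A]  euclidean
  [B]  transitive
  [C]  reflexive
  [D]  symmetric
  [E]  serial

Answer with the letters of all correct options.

none

(A) not euclidean: v R x and v R v but not x R v.
(B) not transitive: v R x and x R y but not v R y.
(C) not reflexive: not u R u.
(D) not symmetric: v R x but not x R v.
(E) not serial: u has no R-successor.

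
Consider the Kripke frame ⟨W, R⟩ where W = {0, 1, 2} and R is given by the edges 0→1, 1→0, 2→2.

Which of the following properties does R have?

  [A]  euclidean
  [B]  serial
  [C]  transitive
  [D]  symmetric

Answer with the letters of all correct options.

B, D

(A) not euclidean: 0 R 1 and 0 R 1 but not 1 R 1.
(B) serial: every world has an R-successor.
(C) not transitive: 0 R 1 and 1 R 0 but not 0 R 0.
(D) symmetric: every R-edge is matched by its reverse.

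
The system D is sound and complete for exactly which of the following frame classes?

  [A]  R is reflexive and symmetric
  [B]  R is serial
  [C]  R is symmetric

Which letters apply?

B

(A) this class determines B (= KTB), not D.
(B) D is sound and complete for exactly this class.
(C) this class determines KB, not D.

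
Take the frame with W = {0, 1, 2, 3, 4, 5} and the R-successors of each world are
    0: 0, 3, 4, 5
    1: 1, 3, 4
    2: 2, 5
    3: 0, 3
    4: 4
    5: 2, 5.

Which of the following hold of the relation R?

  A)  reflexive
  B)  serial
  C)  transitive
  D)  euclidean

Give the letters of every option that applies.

A, B

(A) reflexive: each world relates to itself.
(B) serial: every world has an R-successor.
(C) not transitive: 0 R 5 and 5 R 2 but not 0 R 2.
(D) not euclidean: 0 R 3 and 0 R 4 but not 3 R 4.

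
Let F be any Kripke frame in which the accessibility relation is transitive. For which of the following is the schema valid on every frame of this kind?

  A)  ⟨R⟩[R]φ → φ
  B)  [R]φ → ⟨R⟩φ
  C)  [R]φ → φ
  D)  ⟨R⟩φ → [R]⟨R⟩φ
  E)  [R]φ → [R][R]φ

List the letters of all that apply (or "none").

E

(A) the dual of axiom B: valid iff R is symmetric. Such an R need not be symmetric — not valid.
(B) [R]φ → ⟨R⟩φ (axiom D) characterises the serial frames. Such an R need not be serial — not valid.
(C) axiom T: valid iff R is reflexive. Such an R need not be reflexive — not valid.
(D) ⟨R⟩φ → [R]⟨R⟩φ is axiom 5, which corresponds to the euclidean property. Such an R need not be euclidean — not valid.
(E) [R]φ → [R][R]φ is axiom 4; it is valid on a frame exactly when R is transitive. Every such R is transitive, so valid.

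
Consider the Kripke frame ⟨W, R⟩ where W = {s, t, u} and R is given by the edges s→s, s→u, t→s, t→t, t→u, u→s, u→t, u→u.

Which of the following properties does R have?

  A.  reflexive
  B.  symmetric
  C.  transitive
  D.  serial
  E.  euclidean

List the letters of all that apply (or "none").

A, D

(A) reflexive: each world relates to itself.
(B) not symmetric: t R s but not s R t.
(C) not transitive: s R u and u R t but not s R t.
(D) serial: every world has an R-successor.
(E) not euclidean: t R s and t R t but not s R t.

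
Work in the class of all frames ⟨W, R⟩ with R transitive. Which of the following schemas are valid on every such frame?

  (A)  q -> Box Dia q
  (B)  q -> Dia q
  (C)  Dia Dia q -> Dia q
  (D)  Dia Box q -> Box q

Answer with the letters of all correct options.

(A) q -> Box Dia q (axiom B) characterises the symmetric frames. Such an R need not be symmetric — not valid.
(B) q -> Dia q is the dual of axiom T, which corresponds to reflexivity. Such an R need not be reflexive — not valid.
(C) Dia Dia q -> Dia q is the dual of axiom 4; it is valid on a frame exactly when R is transitive. Every such R is transitive, so valid.
(D) Dia Box q -> Box q is the dual of axiom 5; it is valid on a frame exactly when R is euclidean. Such an R need not be euclidean, so not valid.

C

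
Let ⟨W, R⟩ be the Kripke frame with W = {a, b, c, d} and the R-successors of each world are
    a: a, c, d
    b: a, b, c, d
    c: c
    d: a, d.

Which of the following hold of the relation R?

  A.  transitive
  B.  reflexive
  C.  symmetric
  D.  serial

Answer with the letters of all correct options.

(A) not transitive: d R a and a R c but not d R c.
(B) reflexive: each world relates to itself.
(C) not symmetric: a R c but not c R a.
(D) serial: every world has an R-successor.

B, D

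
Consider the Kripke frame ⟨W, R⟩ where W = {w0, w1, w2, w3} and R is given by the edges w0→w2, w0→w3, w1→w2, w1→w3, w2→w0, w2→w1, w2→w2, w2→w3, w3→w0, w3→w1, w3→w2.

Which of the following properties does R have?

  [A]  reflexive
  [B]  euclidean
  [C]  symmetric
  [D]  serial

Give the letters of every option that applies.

(A) not reflexive: not w0 R w0.
(B) not euclidean: w2 R w0 and w2 R w1 but not w0 R w1.
(C) symmetric: every R-edge is matched by its reverse.
(D) serial: every world has an R-successor.

C, D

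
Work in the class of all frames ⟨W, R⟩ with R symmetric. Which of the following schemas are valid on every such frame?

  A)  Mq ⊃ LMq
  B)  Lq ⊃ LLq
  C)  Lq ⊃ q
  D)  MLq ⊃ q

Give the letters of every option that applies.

D

(A) Mq ⊃ LMq is axiom 5; it is valid on a frame exactly when R is euclidean. Such an R need not be euclidean, so not valid.
(B) axiom 4: valid iff R is transitive. Such an R need not be transitive — not valid.
(C) axiom T: valid iff R is reflexive. Such an R need not be reflexive — not valid.
(D) the dual of axiom B: valid iff R is symmetric. Every such R is symmetric — valid.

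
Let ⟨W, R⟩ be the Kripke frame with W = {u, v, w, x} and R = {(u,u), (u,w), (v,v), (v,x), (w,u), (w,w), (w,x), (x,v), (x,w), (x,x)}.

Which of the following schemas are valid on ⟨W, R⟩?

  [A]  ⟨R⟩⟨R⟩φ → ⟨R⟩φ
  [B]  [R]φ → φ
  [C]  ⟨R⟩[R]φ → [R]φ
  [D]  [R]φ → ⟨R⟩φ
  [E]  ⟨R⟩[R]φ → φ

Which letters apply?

R is reflexive: each world relates to itself.
R is symmetric: every R-edge is matched by its reverse.
R is not transitive: u R w and w R x but not u R x.
R is not euclidean: w R u and w R x but not u R x.
R is serial: every world has an R-successor.
(A) the dual of axiom 4: valid iff R is transitive. R is not transitive — not valid.
(B) [R]φ → φ is axiom T; it is valid on a frame exactly when R is reflexive. R is reflexive, so valid.
(C) ⟨R⟩[R]φ → [R]φ is the dual of axiom 5, which corresponds to the euclidean property. R is not euclidean — not valid.
(D) [R]φ → ⟨R⟩φ is axiom D; it is valid on a frame exactly when R is serial. R is serial, so valid.
(E) the dual of axiom B: valid iff R is symmetric. R is symmetric — valid.

B, D, E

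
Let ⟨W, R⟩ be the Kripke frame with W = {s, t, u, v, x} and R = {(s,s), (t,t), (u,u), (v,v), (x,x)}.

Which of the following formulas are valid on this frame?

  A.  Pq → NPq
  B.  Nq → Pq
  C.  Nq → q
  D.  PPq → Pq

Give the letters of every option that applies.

A, B, C, D

R is reflexive: each world relates to itself.
R is transitive: R is closed under composition.
R is euclidean: any two R-successors of the same world are R-related.
R is serial: every world has an R-successor.
(A) Pq → NPq (axiom 5) characterises the euclidean frames. R is euclidean — valid.
(B) axiom D: valid iff R is serial. R is serial — valid.
(C) Nq → q is axiom T, which corresponds to reflexivity. R is reflexive — valid.
(D) PPq → Pq (the dual of axiom 4) characterises the transitive frames. R is transitive — valid.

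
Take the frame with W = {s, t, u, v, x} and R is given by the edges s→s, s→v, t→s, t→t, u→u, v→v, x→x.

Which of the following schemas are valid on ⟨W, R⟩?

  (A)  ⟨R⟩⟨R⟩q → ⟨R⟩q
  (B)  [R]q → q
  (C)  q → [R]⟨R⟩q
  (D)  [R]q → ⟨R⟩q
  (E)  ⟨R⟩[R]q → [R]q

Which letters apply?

R is reflexive: each world relates to itself.
R is not symmetric: s R v but not v R s.
R is not transitive: t R s and s R v but not t R v.
R is not euclidean: s R v and s R s but not v R s.
R is serial: every world has an R-successor.
(A) the dual of axiom 4: valid iff R is transitive. R is not transitive — not valid.
(B) axiom T: valid iff R is reflexive. R is reflexive — valid.
(C) q → [R]⟨R⟩q is axiom B; it is valid on a frame exactly when R is symmetric. R is not symmetric, so not valid.
(D) [R]q → ⟨R⟩q is axiom D; it is valid on a frame exactly when R is serial. R is serial, so valid.
(E) ⟨R⟩[R]q → [R]q (the dual of axiom 5) characterises the euclidean frames. R is not euclidean — not valid.

B, D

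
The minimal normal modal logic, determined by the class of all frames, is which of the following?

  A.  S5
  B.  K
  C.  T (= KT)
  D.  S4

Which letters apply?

(A) S5 is determined by the class of reflexive, symmetric, and transitive frames.
(B) K is determined by exactly this class.
(C) T (= KT) is determined by the class of reflexive frames.
(D) S4 is determined by the class of reflexive and transitive frames.

B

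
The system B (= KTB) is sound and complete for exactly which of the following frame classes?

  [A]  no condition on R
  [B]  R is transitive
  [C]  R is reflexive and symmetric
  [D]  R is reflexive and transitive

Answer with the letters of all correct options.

(A) this class determines K, not B (= KTB).
(B) this class determines K4, not B (= KTB).
(C) B (= KTB) is sound and complete for exactly this class.
(D) this class determines S4, not B (= KTB).

C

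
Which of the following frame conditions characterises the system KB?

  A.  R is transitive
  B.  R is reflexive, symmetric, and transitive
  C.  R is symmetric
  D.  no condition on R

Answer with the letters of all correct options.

C

(A) this class determines K4, not KB.
(B) this class determines S5, not KB.
(C) KB is sound and complete for exactly this class.
(D) this class determines K, not KB.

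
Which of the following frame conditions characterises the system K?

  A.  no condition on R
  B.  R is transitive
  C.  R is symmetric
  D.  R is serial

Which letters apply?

A

(A) K is sound and complete for exactly this class.
(B) this class determines K4, not K.
(C) this class determines KB, not K.
(D) this class determines D, not K.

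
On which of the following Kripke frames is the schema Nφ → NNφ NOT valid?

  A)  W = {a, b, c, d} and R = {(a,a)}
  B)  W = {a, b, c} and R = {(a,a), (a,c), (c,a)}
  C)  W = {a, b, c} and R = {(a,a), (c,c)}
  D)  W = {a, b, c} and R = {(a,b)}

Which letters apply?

The schema Nφ → NNφ is axiom 4; it is valid on a frame iff R is transitive.
(A) R is transitive (R is closed under composition), so the schema is valid here.
(B) R is not transitive (c R a and a R c but not c R c), so the schema fails here.
(C) R is transitive (R is closed under composition), so the schema is valid here.
(D) R is transitive (R is closed under composition), so the schema is valid here.

B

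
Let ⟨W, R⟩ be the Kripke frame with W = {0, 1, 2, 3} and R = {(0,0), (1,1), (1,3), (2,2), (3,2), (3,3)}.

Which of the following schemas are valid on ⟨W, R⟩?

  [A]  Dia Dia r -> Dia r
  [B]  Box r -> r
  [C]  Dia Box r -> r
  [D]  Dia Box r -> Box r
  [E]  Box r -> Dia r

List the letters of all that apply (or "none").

B, E

R is reflexive: each world relates to itself.
R is not symmetric: 1 R 3 but not 3 R 1.
R is not transitive: 1 R 3 and 3 R 2 but not 1 R 2.
R is not euclidean: 1 R 3 and 1 R 1 but not 3 R 1.
R is serial: every world has an R-successor.
(A) the dual of axiom 4: valid iff R is transitive. R is not transitive — not valid.
(B) Box r -> r is axiom T; it is valid on a frame exactly when R is reflexive. R is reflexive, so valid.
(C) Dia Box r -> r (the dual of axiom B) characterises the symmetric frames. R is not symmetric — not valid.
(D) Dia Box r -> Box r is the dual of axiom 5; it is valid on a frame exactly when R is euclidean. R is not euclidean, so not valid.
(E) Box r -> Dia r (axiom D) characterises the serial frames. R is serial — valid.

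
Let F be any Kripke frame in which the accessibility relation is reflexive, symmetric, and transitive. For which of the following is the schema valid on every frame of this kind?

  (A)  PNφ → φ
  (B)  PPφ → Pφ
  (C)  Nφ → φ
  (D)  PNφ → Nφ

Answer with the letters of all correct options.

A, B, C, D

A relation that is reflexive, symmetric, and transitive is also euclidean and serial.
(A) PNφ → φ is the dual of axiom B, which corresponds to symmetry. Every such R is symmetric — valid.
(B) the dual of axiom 4: valid iff R is transitive. Every such R is transitive — valid.
(C) Nφ → φ (axiom T) characterises the reflexive frames. Every such R is reflexive — valid.
(D) the dual of axiom 5: valid iff R is euclidean. Every such R is euclidean — valid.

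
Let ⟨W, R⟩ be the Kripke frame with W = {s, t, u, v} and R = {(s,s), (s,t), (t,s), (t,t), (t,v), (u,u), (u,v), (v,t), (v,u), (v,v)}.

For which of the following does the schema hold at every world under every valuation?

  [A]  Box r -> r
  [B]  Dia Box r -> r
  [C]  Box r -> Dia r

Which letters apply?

A, B, C

R is reflexive: each world relates to itself.
R is symmetric: every R-edge is matched by its reverse.
R is serial: every world has an R-successor.
(A) Box r -> r is axiom T, which corresponds to reflexivity. R is reflexive — valid.
(B) Dia Box r -> r (the dual of axiom B) characterises the symmetric frames. R is symmetric — valid.
(C) Box r -> Dia r is axiom D; it is valid on a frame exactly when R is serial. R is serial, so valid.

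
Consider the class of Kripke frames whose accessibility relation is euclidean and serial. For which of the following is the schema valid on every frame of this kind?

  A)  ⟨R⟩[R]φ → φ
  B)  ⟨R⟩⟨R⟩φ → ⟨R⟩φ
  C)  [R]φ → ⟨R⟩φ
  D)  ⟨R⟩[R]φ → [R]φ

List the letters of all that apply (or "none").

(A) the dual of axiom B: valid iff R is symmetric. Such an R need not be symmetric — not valid.
(B) ⟨R⟩⟨R⟩φ → ⟨R⟩φ is the dual of axiom 4; it is valid on a frame exactly when R is transitive. Such an R need not be transitive, so not valid.
(C) [R]φ → ⟨R⟩φ is axiom D, which corresponds to seriality. Every such R is serial — valid.
(D) ⟨R⟩[R]φ → [R]φ is the dual of axiom 5, which corresponds to the euclidean property. Every such R is euclidean — valid.

C, D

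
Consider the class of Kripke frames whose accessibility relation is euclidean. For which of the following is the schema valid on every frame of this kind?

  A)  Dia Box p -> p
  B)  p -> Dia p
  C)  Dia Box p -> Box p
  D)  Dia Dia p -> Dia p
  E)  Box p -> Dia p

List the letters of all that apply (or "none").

C

(A) Dia Box p -> p is the dual of axiom B; it is valid on a frame exactly when R is symmetric. Such an R need not be symmetric, so not valid.
(B) p -> Dia p (the dual of axiom T) characterises the reflexive frames. Such an R need not be reflexive — not valid.
(C) the dual of axiom 5: valid iff R is euclidean. Every such R is euclidean — valid.
(D) Dia Dia p -> Dia p (the dual of axiom 4) characterises the transitive frames. Such an R need not be transitive — not valid.
(E) Box p -> Dia p (axiom D) characterises the serial frames. Such an R need not be serial — not valid.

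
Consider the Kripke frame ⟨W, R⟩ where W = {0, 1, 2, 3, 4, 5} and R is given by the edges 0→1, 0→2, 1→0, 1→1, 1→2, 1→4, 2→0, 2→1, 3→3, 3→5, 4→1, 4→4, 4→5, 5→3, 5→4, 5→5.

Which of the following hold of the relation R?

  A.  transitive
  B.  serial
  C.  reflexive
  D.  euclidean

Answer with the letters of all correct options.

B

(A) not transitive: 0 R 1 and 1 R 0 but not 0 R 0.
(B) serial: every world has an R-successor.
(C) not reflexive: not 0 R 0.
(D) not euclidean: 1 R 0 and 1 R 4 but not 0 R 4.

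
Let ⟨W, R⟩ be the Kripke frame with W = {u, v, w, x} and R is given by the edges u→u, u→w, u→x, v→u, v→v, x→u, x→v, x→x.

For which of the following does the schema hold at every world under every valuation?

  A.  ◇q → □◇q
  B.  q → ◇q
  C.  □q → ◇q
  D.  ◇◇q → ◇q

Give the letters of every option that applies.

none

R is not reflexive: not w R w.
R is not transitive: u R x and x R v but not u R v.
R is not euclidean: u R w and u R u but not w R u.
R is not serial: w has no R-successor.
(A) ◇q → □◇q (axiom 5) characterises the euclidean frames. R is not euclidean — not valid.
(B) the dual of axiom T: valid iff R is reflexive. R is not reflexive — not valid.
(C) □q → ◇q is axiom D, which corresponds to seriality. R is not serial — not valid.
(D) ◇◇q → ◇q is the dual of axiom 4, which corresponds to transitivity. R is not transitive — not valid.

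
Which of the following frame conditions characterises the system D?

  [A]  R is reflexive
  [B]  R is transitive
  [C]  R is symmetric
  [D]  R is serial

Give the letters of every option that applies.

(A) this class determines T (= KT), not D.
(B) this class determines K4, not D.
(C) this class determines KB, not D.
(D) D is sound and complete for exactly this class.

D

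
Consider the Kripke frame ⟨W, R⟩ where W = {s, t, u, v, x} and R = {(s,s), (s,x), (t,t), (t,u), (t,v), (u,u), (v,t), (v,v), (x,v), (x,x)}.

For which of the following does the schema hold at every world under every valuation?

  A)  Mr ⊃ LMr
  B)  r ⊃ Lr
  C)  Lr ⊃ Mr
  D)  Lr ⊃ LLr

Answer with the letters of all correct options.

C

R is not transitive: s R x and x R v but not s R v.
R is not euclidean: s R x and s R s but not x R s.
R is serial: every world has an R-successor.
R is not a subset of the identity: s R x with s ≠ x.
(A) Mr ⊃ LMr is axiom 5, which corresponds to the euclidean property. R is not euclidean — not valid.
(B) r ⊃ Lr is valid only on frames where every R-edge is a self-loop. Here R ⊄ identity — not valid.
(C) Lr ⊃ Mr is axiom D, which corresponds to seriality. R is serial — valid.
(D) Lr ⊃ LLr is axiom 4, which corresponds to transitivity. R is not transitive — not valid.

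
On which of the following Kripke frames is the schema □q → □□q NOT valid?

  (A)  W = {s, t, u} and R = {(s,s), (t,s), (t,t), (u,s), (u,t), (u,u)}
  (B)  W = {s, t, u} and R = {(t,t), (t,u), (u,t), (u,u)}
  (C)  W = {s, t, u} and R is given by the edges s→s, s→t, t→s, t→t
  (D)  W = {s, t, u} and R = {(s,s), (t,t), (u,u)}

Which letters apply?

none

The schema □q → □□q is axiom 4; it is valid on a frame iff R is transitive.
(A) R is transitive (R is closed under composition), so the schema is valid here.
(B) R is transitive (R is closed under composition), so the schema is valid here.
(C) R is transitive (R is closed under composition), so the schema is valid here.
(D) R is transitive (R is closed under composition), so the schema is valid here.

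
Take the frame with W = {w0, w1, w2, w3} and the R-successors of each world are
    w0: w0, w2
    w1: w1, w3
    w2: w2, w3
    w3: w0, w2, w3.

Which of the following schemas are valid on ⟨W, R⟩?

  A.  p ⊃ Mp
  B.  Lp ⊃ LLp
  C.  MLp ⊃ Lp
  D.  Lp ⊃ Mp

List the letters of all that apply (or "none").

A, D

R is reflexive: each world relates to itself.
R is not transitive: w0 R w2 and w2 R w3 but not w0 R w3.
R is not euclidean: w0 R w2 and w0 R w0 but not w2 R w0.
R is serial: every world has an R-successor.
(A) the dual of axiom T: valid iff R is reflexive. R is reflexive — valid.
(B) Lp ⊃ LLp is axiom 4; it is valid on a frame exactly when R is transitive. R is not transitive, so not valid.
(C) MLp ⊃ Lp (the dual of axiom 5) characterises the euclidean frames. R is not euclidean — not valid.
(D) Lp ⊃ Mp is axiom D; it is valid on a frame exactly when R is serial. R is serial, so valid.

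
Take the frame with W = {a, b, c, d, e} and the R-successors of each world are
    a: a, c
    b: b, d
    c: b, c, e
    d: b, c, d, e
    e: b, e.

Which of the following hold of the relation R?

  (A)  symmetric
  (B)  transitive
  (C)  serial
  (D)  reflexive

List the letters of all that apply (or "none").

(A) not symmetric: a R c but not c R a.
(B) not transitive: a R c and c R b but not a R b.
(C) serial: every world has an R-successor.
(D) reflexive: each world relates to itself.

C, D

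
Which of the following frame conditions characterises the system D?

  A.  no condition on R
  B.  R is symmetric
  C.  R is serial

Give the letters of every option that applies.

C

(A) this class determines K, not D.
(B) this class determines KB, not D.
(C) D is sound and complete for exactly this class.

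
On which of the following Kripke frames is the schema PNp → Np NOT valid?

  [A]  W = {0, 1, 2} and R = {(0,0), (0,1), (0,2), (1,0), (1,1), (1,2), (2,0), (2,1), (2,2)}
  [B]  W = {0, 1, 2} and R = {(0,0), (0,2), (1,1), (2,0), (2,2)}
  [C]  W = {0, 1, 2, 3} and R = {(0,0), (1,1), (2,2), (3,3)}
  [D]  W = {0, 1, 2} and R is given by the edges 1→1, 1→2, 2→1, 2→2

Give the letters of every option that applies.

none

The schema PNp → Np is the dual of axiom 5; it is valid on a frame iff R is euclidean.
(A) R is euclidean (any two R-successors of the same world are R-related), so the schema is valid here.
(B) R is euclidean (any two R-successors of the same world are R-related), so the schema is valid here.
(C) R is euclidean (any two R-successors of the same world are R-related), so the schema is valid here.
(D) R is euclidean (any two R-successors of the same world are R-related), so the schema is valid here.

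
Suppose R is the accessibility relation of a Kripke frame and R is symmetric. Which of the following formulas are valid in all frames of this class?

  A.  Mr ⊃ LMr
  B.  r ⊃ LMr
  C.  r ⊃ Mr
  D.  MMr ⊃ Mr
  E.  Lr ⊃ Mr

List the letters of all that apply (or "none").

B

(A) Mr ⊃ LMr (axiom 5) characterises the euclidean frames. Such an R need not be euclidean — not valid.
(B) r ⊃ LMr is axiom B; it is valid on a frame exactly when R is symmetric. Every such R is symmetric, so valid.
(C) r ⊃ Mr is the dual of axiom T; it is valid on a frame exactly when R is reflexive. Such an R need not be reflexive, so not valid.
(D) the dual of axiom 4: valid iff R is transitive. Such an R need not be transitive — not valid.
(E) Lr ⊃ Mr (axiom D) characterises the serial frames. Such an R need not be serial — not valid.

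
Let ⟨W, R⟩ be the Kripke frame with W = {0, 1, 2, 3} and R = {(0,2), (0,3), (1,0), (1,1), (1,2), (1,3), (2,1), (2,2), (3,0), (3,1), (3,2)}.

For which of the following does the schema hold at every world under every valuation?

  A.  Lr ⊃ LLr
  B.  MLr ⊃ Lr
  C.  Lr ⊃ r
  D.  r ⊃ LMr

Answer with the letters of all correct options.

R is not reflexive: not 0 R 0.
R is not symmetric: 0 R 2 but not 2 R 0.
R is not transitive: 0 R 2 and 2 R 1 but not 0 R 1.
R is not euclidean: 0 R 2 and 0 R 3 but not 2 R 3.
(A) Lr ⊃ LLr is axiom 4; it is valid on a frame exactly when R is transitive. R is not transitive, so not valid.
(B) MLr ⊃ Lr is the dual of axiom 5; it is valid on a frame exactly when R is euclidean. R is not euclidean, so not valid.
(C) axiom T: valid iff R is reflexive. R is not reflexive — not valid.
(D) r ⊃ LMr (axiom B) characterises the symmetric frames. R is not symmetric — not valid.

none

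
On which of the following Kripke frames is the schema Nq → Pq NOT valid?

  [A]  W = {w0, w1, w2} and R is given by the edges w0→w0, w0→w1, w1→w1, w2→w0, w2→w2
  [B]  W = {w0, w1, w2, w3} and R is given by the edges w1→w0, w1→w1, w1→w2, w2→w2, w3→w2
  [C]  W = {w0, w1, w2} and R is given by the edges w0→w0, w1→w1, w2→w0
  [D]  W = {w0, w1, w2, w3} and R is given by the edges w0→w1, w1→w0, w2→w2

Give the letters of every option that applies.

B, D

The schema Nq → Pq is axiom D; it is valid on a frame iff R is serial.
(A) R is serial (every world has an R-successor), so the schema is valid here.
(B) R is not serial (w0 has no R-successor), so the schema fails here.
(C) R is serial (every world has an R-successor), so the schema is valid here.
(D) R is not serial (w3 has no R-successor), so the schema fails here.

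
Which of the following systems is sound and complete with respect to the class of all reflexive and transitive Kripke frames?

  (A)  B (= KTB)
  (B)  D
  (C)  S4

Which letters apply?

C

(A) B (= KTB) is determined by the class of reflexive and symmetric frames.
(B) D is determined by the class of serial frames.
(C) S4 is determined by exactly this class.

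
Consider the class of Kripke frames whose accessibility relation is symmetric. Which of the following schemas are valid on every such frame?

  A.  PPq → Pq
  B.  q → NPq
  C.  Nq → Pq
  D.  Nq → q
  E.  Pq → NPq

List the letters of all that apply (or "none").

(A) PPq → Pq is the dual of axiom 4, which corresponds to transitivity. Such an R need not be transitive — not valid.
(B) q → NPq is axiom B; it is valid on a frame exactly when R is symmetric. Every such R is symmetric, so valid.
(C) Nq → Pq (axiom D) characterises the serial frames. Such an R need not be serial — not valid.
(D) Nq → q is axiom T, which corresponds to reflexivity. Such an R need not be reflexive — not valid.
(E) axiom 5: valid iff R is euclidean. Such an R need not be euclidean — not valid.

B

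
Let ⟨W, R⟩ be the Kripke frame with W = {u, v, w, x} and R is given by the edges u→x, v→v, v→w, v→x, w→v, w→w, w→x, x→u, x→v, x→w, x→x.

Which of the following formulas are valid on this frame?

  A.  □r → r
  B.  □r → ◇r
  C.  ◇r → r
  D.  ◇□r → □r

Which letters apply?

B

R is not reflexive: not u R u.
R is not euclidean: x R u and x R v but not u R v.
R is serial: every world has an R-successor.
R is not a subset of the identity: u R x with u ≠ x.
(A) □r → r (axiom T) characterises the reflexive frames. R is not reflexive — not valid.
(B) □r → ◇r is axiom D, which corresponds to seriality. R is serial — valid.
(C) ◇r → r is valid only on frames where every R-edge is a self-loop. Here R ⊄ identity — not valid.
(D) ◇□r → □r (the dual of axiom 5) characterises the euclidean frames. R is not euclidean — not valid.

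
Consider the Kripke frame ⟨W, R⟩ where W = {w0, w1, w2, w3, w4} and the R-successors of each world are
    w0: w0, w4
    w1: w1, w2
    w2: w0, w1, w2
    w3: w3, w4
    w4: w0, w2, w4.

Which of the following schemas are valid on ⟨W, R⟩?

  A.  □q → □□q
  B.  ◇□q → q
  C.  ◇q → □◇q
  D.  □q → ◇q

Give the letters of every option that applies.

R is not symmetric: w2 R w0 but not w0 R w2.
R is not transitive: w0 R w4 and w4 R w2 but not w0 R w2.
R is not euclidean: w2 R w0 and w2 R w1 but not w0 R w1.
R is serial: every world has an R-successor.
(A) □q → □□q is axiom 4; it is valid on a frame exactly when R is transitive. R is not transitive, so not valid.
(B) ◇□q → q is the dual of axiom B, which corresponds to symmetry. R is not symmetric — not valid.
(C) ◇q → □◇q is axiom 5; it is valid on a frame exactly when R is euclidean. R is not euclidean, so not valid.
(D) □q → ◇q is axiom D, which corresponds to seriality. R is serial — valid.

D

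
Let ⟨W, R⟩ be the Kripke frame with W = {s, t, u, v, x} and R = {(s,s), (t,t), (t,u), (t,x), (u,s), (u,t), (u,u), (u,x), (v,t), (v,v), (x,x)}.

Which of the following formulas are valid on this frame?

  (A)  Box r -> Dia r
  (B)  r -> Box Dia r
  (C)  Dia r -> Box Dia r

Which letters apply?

A

R is not symmetric: t R x but not x R t.
R is not euclidean: t R x and t R t but not x R t.
R is serial: every world has an R-successor.
(A) axiom D: valid iff R is serial. R is serial — valid.
(B) r -> Box Dia r (axiom B) characterises the symmetric frames. R is not symmetric — not valid.
(C) Dia r -> Box Dia r is axiom 5; it is valid on a frame exactly when R is euclidean. R is not euclidean, so not valid.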